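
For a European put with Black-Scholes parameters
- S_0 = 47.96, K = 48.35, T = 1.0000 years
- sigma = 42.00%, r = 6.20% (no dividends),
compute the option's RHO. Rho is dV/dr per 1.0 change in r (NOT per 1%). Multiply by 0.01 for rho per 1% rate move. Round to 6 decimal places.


d1 = 0.3383359720; d2 = -0.0816640280
phi(d1) = 0.3767497337; exp(-qT) = 1.0000000000; exp(-rT) = 0.9398828868
N(-d2) = 0.5325430578
Rho = -K*T*exp(-rT)*N(-d2) = -48.3500 * 1.0000 * 0.9398828868 * 0.5325430578 = -24.200534

Answer: Rho = -24.200534


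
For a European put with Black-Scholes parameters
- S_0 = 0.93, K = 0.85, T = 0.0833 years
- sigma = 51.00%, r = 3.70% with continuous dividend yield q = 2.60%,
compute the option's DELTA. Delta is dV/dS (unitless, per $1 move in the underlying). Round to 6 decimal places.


d1 = 0.6909051999; d2 = 0.5437103291
phi(d1) = 0.3142351994; exp(-qT) = 0.9978365437; exp(-rT) = 0.9969226448
N(-d1) = 0.2448125591
Delta = -exp(-qT) * N(-d1) = -0.9978365437 * 0.2448125591 = -0.244283

Answer: Delta = -0.244283


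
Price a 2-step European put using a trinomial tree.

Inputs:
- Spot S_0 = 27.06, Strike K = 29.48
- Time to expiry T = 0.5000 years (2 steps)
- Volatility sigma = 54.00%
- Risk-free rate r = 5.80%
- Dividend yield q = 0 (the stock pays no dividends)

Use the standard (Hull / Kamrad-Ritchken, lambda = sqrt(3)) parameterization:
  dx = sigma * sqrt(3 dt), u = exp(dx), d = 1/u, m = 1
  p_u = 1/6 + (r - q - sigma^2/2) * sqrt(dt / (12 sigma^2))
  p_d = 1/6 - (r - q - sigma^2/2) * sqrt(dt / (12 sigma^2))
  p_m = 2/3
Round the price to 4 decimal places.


dt = T/N = 0.250000; dx = sigma*sqrt(3*dt) = 0.467654
u = exp(dx) = 1.596245; d = 1/u = 0.626470
p_u = 0.143198, p_m = 0.666667, p_d = 0.190135
Discount per step: exp(-r*dt) = 0.985605
Stock lattice S(k, j) with j the centered position index:
  k=0: S(0,+0) = 27.0600
  k=1: S(1,-1) = 16.9523; S(1,+0) = 27.0600; S(1,+1) = 43.1944
  k=2: S(2,-2) = 10.6201; S(2,-1) = 16.9523; S(2,+0) = 27.0600; S(2,+1) = 43.1944; S(2,+2) = 68.9488
Terminal payoffs V(N, j) = max(K - S_T, 0):
  V(2,-2) = 18.859892; V(2,-1) = 12.527710; V(2,+0) = 2.420000; V(2,+1) = 0.000000; V(2,+2) = 0.000000
Backward induction: V(k, j) = exp(-r*dt) * [p_u * V(k+1, j+1) + p_m * V(k+1, j) + p_d * V(k+1, j-1)]
  V(1,-1) = exp(-r*dt) * [p_u*2.420000 + p_m*12.527710 + p_d*18.859892] = 12.107434
  V(1,+0) = exp(-r*dt) * [p_u*0.000000 + p_m*2.420000 + p_d*12.527710] = 3.937774
  V(1,+1) = exp(-r*dt) * [p_u*0.000000 + p_m*0.000000 + p_d*2.420000] = 0.453503
  V(0,+0) = exp(-r*dt) * [p_u*0.453503 + p_m*3.937774 + p_d*12.107434] = 4.920305

Answer: Price = V(0,0) = 4.9203


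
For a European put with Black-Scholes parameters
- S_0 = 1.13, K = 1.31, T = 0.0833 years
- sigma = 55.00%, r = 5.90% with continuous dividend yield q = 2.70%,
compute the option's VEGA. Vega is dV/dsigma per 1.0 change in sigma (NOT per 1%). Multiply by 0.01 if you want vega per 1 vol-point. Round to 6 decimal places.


d1 = -0.8349826218; d2 = -0.9937221884
phi(d1) = 0.2815242970; exp(-qT) = 0.9977534273; exp(-rT) = 0.9950973574
Vega = S * exp(-qT) * phi(d1) * sqrt(T) = 1.1300 * 0.9977534273 * 0.2815242970 * 0.2886173938 = 0.091609

Answer: Vega = 0.091609


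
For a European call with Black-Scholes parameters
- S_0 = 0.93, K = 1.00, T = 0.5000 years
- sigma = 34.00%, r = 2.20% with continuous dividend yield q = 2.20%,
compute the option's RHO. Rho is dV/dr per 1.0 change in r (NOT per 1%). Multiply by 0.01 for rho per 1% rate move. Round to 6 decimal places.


d1 = -0.1816461355; d2 = -0.4220624411
phi(d1) = 0.3924146599; exp(-qT) = 0.9890602788; exp(-rT) = 0.9890602788
N(d2) = 0.3364897208
Rho = K*T*exp(-rT)*N(d2) = 1.0000 * 0.5000 * 0.9890602788 * 0.3364897208 = 0.166404

Answer: Rho = 0.166404


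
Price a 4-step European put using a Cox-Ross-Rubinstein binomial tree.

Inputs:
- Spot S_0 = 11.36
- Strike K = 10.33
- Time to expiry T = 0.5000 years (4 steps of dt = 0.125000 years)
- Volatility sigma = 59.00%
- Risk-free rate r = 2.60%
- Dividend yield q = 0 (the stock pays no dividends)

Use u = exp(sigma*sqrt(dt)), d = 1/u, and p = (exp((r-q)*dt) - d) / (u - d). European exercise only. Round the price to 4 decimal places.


Answer: Price = V(0,0) = 1.2926

Derivation:
dt = T/N = 0.125000
u = exp(sigma*sqrt(dt)) = 1.231948; d = 1/u = 0.811723
p = (exp((r-q)*dt) - d) / (u - d) = 0.455786
Discount per step: exp(-r*dt) = 0.996755
Stock lattice S(k, i) with i counting down-moves:
  k=0: S(0,0) = 11.3600
  k=1: S(1,0) = 13.9949; S(1,1) = 9.2212
  k=2: S(2,0) = 17.2410; S(2,1) = 11.3600; S(2,2) = 7.4850
  k=3: S(3,0) = 21.2400; S(3,1) = 13.9949; S(3,2) = 9.2212; S(3,3) = 6.0758
  k=4: S(4,0) = 26.1666; S(4,1) = 17.2410; S(4,2) = 11.3600; S(4,3) = 7.4850; S(4,4) = 4.9318
Terminal payoffs V(N, i) = max(K - S_T, 0):
  V(4,0) = 0.000000; V(4,1) = 0.000000; V(4,2) = 0.000000; V(4,3) = 2.844967; V(4,4) = 5.398159
Backward induction: V(k, i) = exp(-r*dt) * [p * V(k+1, i) + (1-p) * V(k+1, i+1)].
  V(3,0) = exp(-r*dt) * [p*0.000000 + (1-p)*0.000000] = 0.000000
  V(3,1) = exp(-r*dt) * [p*0.000000 + (1-p)*0.000000] = 0.000000
  V(3,2) = exp(-r*dt) * [p*0.000000 + (1-p)*2.844967] = 1.543248
  V(3,3) = exp(-r*dt) * [p*2.844967 + (1-p)*5.398159] = 4.220711
  V(2,0) = exp(-r*dt) * [p*0.000000 + (1-p)*0.000000] = 0.000000
  V(2,1) = exp(-r*dt) * [p*0.000000 + (1-p)*1.543248] = 0.837133
  V(2,2) = exp(-r*dt) * [p*1.543248 + (1-p)*4.220711] = 2.990626
  V(1,0) = exp(-r*dt) * [p*0.000000 + (1-p)*0.837133] = 0.454101
  V(1,1) = exp(-r*dt) * [p*0.837133 + (1-p)*2.990626] = 2.002576
  V(0,0) = exp(-r*dt) * [p*0.454101 + (1-p)*2.002576] = 1.292596


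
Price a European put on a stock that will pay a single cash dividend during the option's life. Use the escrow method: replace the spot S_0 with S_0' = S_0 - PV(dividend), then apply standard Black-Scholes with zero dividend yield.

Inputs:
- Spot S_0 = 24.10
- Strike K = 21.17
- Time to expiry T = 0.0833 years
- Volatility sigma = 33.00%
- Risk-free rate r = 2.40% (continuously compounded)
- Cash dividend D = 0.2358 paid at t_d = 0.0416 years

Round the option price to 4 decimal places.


PV(D) = D * exp(-r * t_d) = 0.2358 * 0.99900210 = 0.23556469
S_0' = S_0 - PV(D) = 24.1000 - 0.23556469 = 23.86443531
d1 = (ln(S_0'/K) + (r + sigma^2/2)*T) / (sigma*sqrt(T)) = 1.32648180
d2 = d1 - sigma*sqrt(T) = 1.23123806
exp(-rT) = 0.99800280
N(-d1) = 0.09234008; N(-d2) = 0.10911692
P = K * exp(-rT) * N(-d2) - S_0' * N(-d1) = 21.1700 * 0.99800280 * 0.10911692 - 23.86443531 * 0.09234008 = 0.1017

Answer: Price = 0.1017


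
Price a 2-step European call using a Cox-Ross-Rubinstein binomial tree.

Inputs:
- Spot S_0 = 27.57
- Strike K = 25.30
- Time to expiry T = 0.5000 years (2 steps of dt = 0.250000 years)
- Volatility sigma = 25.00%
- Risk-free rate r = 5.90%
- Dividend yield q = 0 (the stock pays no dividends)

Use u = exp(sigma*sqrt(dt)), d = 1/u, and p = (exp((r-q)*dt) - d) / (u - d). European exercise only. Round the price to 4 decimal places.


dt = T/N = 0.250000
u = exp(sigma*sqrt(dt)) = 1.133148; d = 1/u = 0.882497
p = (exp((r-q)*dt) - d) / (u - d) = 0.528073
Discount per step: exp(-r*dt) = 0.985358
Stock lattice S(k, i) with i counting down-moves:
  k=0: S(0,0) = 27.5700
  k=1: S(1,0) = 31.2409; S(1,1) = 24.3304
  k=2: S(2,0) = 35.4006; S(2,1) = 27.5700; S(2,2) = 21.4715
Terminal payoffs V(N, i) = max(S_T - K, 0):
  V(2,0) = 10.100581; V(2,1) = 2.270000; V(2,2) = 0.000000
Backward induction: V(k, i) = exp(-r*dt) * [p * V(k+1, i) + (1-p) * V(k+1, i+1)].
  V(1,0) = exp(-r*dt) * [p*10.100581 + (1-p)*2.270000] = 6.311339
  V(1,1) = exp(-r*dt) * [p*2.270000 + (1-p)*0.000000] = 1.181175
  V(0,0) = exp(-r*dt) * [p*6.311339 + (1-p)*1.181175] = 3.833318

Answer: Price = V(0,0) = 3.8333


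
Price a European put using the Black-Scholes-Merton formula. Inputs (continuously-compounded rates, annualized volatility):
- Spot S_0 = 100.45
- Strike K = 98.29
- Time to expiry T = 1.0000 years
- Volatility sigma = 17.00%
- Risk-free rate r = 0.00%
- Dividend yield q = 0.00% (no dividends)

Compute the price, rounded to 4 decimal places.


Answer: Price = 5.7060

Derivation:
d1 = (ln(S/K) + (r - q + 0.5*sigma^2) * T) / (sigma * sqrt(T)) = 0.21286940
d2 = d1 - sigma * sqrt(T) = 0.04286940
exp(-rT) = 1.00000000; exp(-qT) = 1.00000000
P = K * exp(-rT) * N(-d2) - S_0 * exp(-qT) * N(-d1)
N(-d1) = 0.41571441; N(-d2) = 0.48290282
P = 98.2900 * 1.00000000 * 0.48290282 - 100.4500 * 1.00000000 * 0.41571441 = 5.7060


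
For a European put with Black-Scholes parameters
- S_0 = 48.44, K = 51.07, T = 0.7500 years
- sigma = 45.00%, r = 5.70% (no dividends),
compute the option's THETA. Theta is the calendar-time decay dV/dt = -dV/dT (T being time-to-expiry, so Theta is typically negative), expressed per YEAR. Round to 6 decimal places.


Answer: Theta = -3.311309

Derivation:
d1 = 0.1688843916; d2 = -0.2208270401
phi(d1) = 0.3932933523; exp(-qT) = 1.0000000000; exp(-rT) = 0.9581508979
Theta = -S*exp(-qT)*phi(d1)*sigma/(2*sqrt(T)) + r*K*exp(-rT)*N(-d2) - q*S*exp(-qT)*N(-d1)
N(-d1) = 0.4329437883; N(-d2) = 0.5873864459; sqrt(T) = 0.8660254038
Term 1 = -48.4400 * 1.0000000000 * 0.3932933523 * 0.4500 / (2 * 0.8660254038) = -4.9496287614
Term 2 = 0.0570 * 51.0700 * 0.9581508979 * 0.5873864459 = 1.6383192919
Term 3 = 0 (no dividend yield, q = 0)
Theta = -4.9496287614 + (1.6383192919) + (0.0000000000) = -3.311309


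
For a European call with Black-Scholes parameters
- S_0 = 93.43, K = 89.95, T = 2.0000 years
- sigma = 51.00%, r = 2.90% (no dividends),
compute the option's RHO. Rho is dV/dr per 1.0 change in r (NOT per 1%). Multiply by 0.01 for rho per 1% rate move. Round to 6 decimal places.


d1 = 0.4936694172; d2 = -0.2275794996
phi(d1) = 0.3531744046; exp(-qT) = 1.0000000000; exp(-rT) = 0.9436499474
N(d2) = 0.4099865794
Rho = K*T*exp(-rT)*N(d2) = 89.9500 * 2.0000 * 0.9436499474 * 0.4099865794 = 69.600398

Answer: Rho = 69.600398


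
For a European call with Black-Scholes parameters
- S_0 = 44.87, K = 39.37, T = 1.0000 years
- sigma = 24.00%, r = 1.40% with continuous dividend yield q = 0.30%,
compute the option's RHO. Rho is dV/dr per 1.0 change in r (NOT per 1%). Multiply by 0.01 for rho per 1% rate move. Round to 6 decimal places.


Answer: Rho = 26.440892

Derivation:
d1 = 0.7106888126; d2 = 0.4706888126
phi(d1) = 0.3099086112; exp(-qT) = 0.9970044955; exp(-rT) = 0.9860975443
N(d2) = 0.6810685127
Rho = K*T*exp(-rT)*N(d2) = 39.3700 * 1.0000 * 0.9860975443 * 0.6810685127 = 26.440892


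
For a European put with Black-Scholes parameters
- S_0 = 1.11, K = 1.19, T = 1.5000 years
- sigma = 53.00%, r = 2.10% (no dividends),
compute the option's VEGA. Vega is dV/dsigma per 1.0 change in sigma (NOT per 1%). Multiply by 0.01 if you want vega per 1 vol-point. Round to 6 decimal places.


Answer: Vega = 0.523515

Derivation:
d1 = 0.2658724051; d2 = -0.3832423768
phi(d1) = 0.3850883074; exp(-qT) = 1.0000000000; exp(-rT) = 0.9689909565
Vega = S * exp(-qT) * phi(d1) * sqrt(T) = 1.1100 * 1.0000000000 * 0.3850883074 * 1.2247448714 = 0.523515


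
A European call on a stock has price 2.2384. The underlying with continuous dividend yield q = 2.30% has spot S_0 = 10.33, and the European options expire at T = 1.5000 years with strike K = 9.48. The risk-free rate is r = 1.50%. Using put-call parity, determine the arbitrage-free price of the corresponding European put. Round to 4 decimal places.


Put-call parity: C - P = S_0 * exp(-qT) - K * exp(-rT).
S_0 * exp(-qT) = 10.3300 * 0.96608834 = 9.97969255
K * exp(-rT) = 9.4800 * 0.97775124 = 9.26908173
P = C - S*exp(-qT) + K*exp(-rT)
P = 2.2384 - 9.97969255 + 9.26908173 = 1.5278

Answer: Put price = 1.5278


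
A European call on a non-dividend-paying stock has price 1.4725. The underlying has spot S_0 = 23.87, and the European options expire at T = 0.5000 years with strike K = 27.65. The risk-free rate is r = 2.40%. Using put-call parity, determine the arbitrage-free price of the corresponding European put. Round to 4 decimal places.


Answer: Put price = 4.9227

Derivation:
Put-call parity: C - P = S_0 * exp(-qT) - K * exp(-rT).
S_0 * exp(-qT) = 23.8700 * 1.00000000 = 23.87000000
K * exp(-rT) = 27.6500 * 0.98807171 = 27.32018286
P = C - S*exp(-qT) + K*exp(-rT)
P = 1.4725 - 23.87000000 + 27.32018286 = 4.9227


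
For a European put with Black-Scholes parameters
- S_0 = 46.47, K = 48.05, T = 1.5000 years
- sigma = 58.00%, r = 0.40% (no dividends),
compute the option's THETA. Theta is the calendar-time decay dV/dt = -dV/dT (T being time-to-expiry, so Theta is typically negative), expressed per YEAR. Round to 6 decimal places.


d1 = 0.3165540459; d2 = -0.3937979795
phi(d1) = 0.3794464628; exp(-qT) = 1.0000000000; exp(-rT) = 0.9940179641
Theta = -S*exp(-qT)*phi(d1)*sigma/(2*sqrt(T)) + r*K*exp(-rT)*N(-d2) - q*S*exp(-qT)*N(-d1)
N(-d1) = 0.3757910049; N(-d2) = 0.6531349019; sqrt(T) = 1.2247448714
Term 1 = -46.4700 * 1.0000000000 * 0.3794464628 * 0.5800 / (2 * 1.2247448714) = -4.1751833268
Term 2 = 0.0040 * 48.0500 * 0.9940179641 * 0.6531349019 = 0.1247815881
Term 3 = 0 (no dividend yield, q = 0)
Theta = -4.1751833268 + (0.1247815881) + (0.0000000000) = -4.050402

Answer: Theta = -4.050402


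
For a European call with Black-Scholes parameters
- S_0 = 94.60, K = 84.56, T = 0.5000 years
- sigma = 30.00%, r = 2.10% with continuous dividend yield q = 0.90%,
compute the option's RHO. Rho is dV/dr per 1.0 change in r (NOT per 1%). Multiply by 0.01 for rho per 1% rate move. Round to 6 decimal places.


d1 = 0.6632479386; d2 = 0.4511159042
phi(d1) = 0.3201750354; exp(-qT) = 0.9955101098; exp(-rT) = 0.9895549326
N(d2) = 0.6740469922
Rho = K*T*exp(-rT)*N(d2) = 84.5600 * 0.5000 * 0.9895549326 * 0.6740469922 = 28.201036

Answer: Rho = 28.201036


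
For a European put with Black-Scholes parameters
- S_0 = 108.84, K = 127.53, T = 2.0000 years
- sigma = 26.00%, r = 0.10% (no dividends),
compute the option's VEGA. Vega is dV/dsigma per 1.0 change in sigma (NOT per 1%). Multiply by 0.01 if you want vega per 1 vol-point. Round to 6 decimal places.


Answer: Vega = 59.638662

Derivation:
d1 = -0.2417019267; d2 = -0.6093974529
phi(d1) = 0.3874577595; exp(-qT) = 1.0000000000; exp(-rT) = 0.9980019987
Vega = S * exp(-qT) * phi(d1) * sqrt(T) = 108.8400 * 1.0000000000 * 0.3874577595 * 1.4142135624 = 59.638662


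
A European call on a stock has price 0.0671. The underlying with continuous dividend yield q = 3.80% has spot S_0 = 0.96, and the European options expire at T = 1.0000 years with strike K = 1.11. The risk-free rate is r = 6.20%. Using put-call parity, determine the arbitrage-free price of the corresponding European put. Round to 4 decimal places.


Answer: Put price = 0.1862

Derivation:
Put-call parity: C - P = S_0 * exp(-qT) - K * exp(-rT).
S_0 * exp(-qT) = 0.9600 * 0.96271294 = 0.92420442
K * exp(-rT) = 1.1100 * 0.93988289 = 1.04327000
P = C - S*exp(-qT) + K*exp(-rT)
P = 0.0671 - 0.92420442 + 1.04327000 = 0.1862


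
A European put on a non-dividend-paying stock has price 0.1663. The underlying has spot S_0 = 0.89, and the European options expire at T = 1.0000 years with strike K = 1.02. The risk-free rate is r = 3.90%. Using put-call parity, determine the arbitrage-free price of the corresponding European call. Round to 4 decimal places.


Answer: Call price = 0.0753

Derivation:
Put-call parity: C - P = S_0 * exp(-qT) - K * exp(-rT).
S_0 * exp(-qT) = 0.8900 * 1.00000000 = 0.89000000
K * exp(-rT) = 1.0200 * 0.96175071 = 0.98098572
C = P + S*exp(-qT) - K*exp(-rT)
C = 0.1663 + 0.89000000 - 0.98098572 = 0.0753


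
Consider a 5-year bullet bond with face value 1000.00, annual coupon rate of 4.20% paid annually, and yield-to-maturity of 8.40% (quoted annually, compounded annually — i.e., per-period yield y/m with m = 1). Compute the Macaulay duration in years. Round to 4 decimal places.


Coupon per period c = face * coupon_rate / m = 42.000000
Periods per year m = 1; per-period yield y/m = 0.084000
Number of cashflows N = 5
Cashflows (t years, CF_t, discount factor 1/(1+y/m)^(m*t), PV):
  t = 1.0000: CF_t = 42.000000, DF = 0.922509, PV = 38.745387
  t = 2.0000: CF_t = 42.000000, DF = 0.851023, PV = 35.742977
  t = 3.0000: CF_t = 42.000000, DF = 0.785077, PV = 32.973226
  t = 4.0000: CF_t = 42.000000, DF = 0.724241, PV = 30.418105
  t = 5.0000: CF_t = 1042.000000, DF = 0.668119, PV = 696.179624
Price P = sum_t PV_t = 834.059320
Macaulay numerator sum_t t * PV_t:
  t * PV_t at t = 1.0000: 38.745387
  t * PV_t at t = 2.0000: 71.485955
  t * PV_t at t = 3.0000: 98.919679
  t * PV_t at t = 4.0000: 121.672422
  t * PV_t at t = 5.0000: 3480.898119
Macaulay duration D = (sum_t t * PV_t) / P = 3811.721562 / 834.059320 = 4.570084

Answer: Macaulay duration = 4.5701 years


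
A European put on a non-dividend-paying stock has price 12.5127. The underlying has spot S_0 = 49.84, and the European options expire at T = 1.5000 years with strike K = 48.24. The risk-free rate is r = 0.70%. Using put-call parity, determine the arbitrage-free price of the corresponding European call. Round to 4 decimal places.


Answer: Call price = 14.6166

Derivation:
Put-call parity: C - P = S_0 * exp(-qT) - K * exp(-rT).
S_0 * exp(-qT) = 49.8400 * 1.00000000 = 49.84000000
K * exp(-rT) = 48.2400 * 0.98955493 = 47.73612995
C = P + S*exp(-qT) - K*exp(-rT)
C = 12.5127 + 49.84000000 - 47.73612995 = 14.6166


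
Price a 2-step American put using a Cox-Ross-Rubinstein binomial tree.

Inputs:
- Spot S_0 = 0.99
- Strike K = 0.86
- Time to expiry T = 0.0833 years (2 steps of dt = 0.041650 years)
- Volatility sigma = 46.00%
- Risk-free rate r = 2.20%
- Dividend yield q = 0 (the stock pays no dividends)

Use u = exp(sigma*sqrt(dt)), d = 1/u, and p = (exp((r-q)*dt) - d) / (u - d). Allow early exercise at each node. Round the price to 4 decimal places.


Answer: Price = V(0,0) = 0.0106

Derivation:
dt = T/N = 0.041650
u = exp(sigma*sqrt(dt)) = 1.098426; d = 1/u = 0.910394
p = (exp((r-q)*dt) - d) / (u - d) = 0.481423
Discount per step: exp(-r*dt) = 0.999084
Stock lattice S(k, i) with i counting down-moves:
  k=0: S(0,0) = 0.9900
  k=1: S(1,0) = 1.0874; S(1,1) = 0.9013
  k=2: S(2,0) = 1.1945; S(2,1) = 0.9900; S(2,2) = 0.8205
Terminal payoffs V(N, i) = max(K - S_T, 0):
  V(2,0) = 0.000000; V(2,1) = 0.000000; V(2,2) = 0.039472
Backward induction: V(k, i) = exp(-r*dt) * [p * V(k+1, i) + (1-p) * V(k+1, i+1)]; then take max(V_cont, immediate exercise) for American.
  V(1,0) = exp(-r*dt) * [p*0.000000 + (1-p)*0.000000] = 0.000000; exercise = 0.000000; V(1,0) = max -> 0.000000
  V(1,1) = exp(-r*dt) * [p*0.000000 + (1-p)*0.039472] = 0.020450; exercise = 0.000000; V(1,1) = max -> 0.020450
  V(0,0) = exp(-r*dt) * [p*0.000000 + (1-p)*0.020450] = 0.010595; exercise = 0.000000; V(0,0) = max -> 0.010595


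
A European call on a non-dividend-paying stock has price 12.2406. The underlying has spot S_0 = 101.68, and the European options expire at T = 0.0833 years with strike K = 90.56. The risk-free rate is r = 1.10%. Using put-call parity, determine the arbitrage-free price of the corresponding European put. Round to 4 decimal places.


Answer: Put price = 1.0377

Derivation:
Put-call parity: C - P = S_0 * exp(-qT) - K * exp(-rT).
S_0 * exp(-qT) = 101.6800 * 1.00000000 = 101.68000000
K * exp(-rT) = 90.5600 * 0.99908412 = 90.47705788
P = C - S*exp(-qT) + K*exp(-rT)
P = 12.2406 - 101.68000000 + 90.47705788 = 1.0377


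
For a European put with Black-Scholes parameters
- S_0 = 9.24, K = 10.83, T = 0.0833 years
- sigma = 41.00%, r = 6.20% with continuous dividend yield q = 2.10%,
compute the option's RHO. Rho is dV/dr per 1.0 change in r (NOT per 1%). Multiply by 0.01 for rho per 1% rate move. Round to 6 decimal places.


Answer: Rho = -0.821190

Derivation:
d1 = -1.2537613814; d2 = -1.3720945129
phi(d1) = 0.1817910490; exp(-qT) = 0.9982522291; exp(-rT) = 0.9948487136
N(-d2) = 0.9149829913
Rho = -K*T*exp(-rT)*N(-d2) = -10.8300 * 0.0833 * 0.9948487136 * 0.9149829913 = -0.821190


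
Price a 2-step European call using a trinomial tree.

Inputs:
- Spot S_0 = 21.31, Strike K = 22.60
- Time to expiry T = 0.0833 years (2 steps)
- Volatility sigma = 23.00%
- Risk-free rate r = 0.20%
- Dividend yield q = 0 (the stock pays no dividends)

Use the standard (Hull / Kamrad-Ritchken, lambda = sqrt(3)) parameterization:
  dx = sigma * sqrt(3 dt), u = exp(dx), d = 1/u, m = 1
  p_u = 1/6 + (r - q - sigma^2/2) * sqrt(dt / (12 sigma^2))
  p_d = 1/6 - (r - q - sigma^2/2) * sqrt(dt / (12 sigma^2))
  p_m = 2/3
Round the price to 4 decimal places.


Answer: Price = V(0,0) = 0.1737

Derivation:
dt = T/N = 0.041650; dx = sigma*sqrt(3*dt) = 0.081301
u = exp(dx) = 1.084697; d = 1/u = 0.921916
p_u = 0.160404, p_m = 0.666667, p_d = 0.172929
Discount per step: exp(-r*dt) = 0.999917
Stock lattice S(k, j) with j the centered position index:
  k=0: S(0,+0) = 21.3100
  k=1: S(1,-1) = 19.6460; S(1,+0) = 21.3100; S(1,+1) = 23.1149
  k=2: S(2,-2) = 18.1120; S(2,-1) = 19.6460; S(2,+0) = 21.3100; S(2,+1) = 23.1149; S(2,+2) = 25.0727
Terminal payoffs V(N, j) = max(S_T - K, 0):
  V(2,-2) = 0.000000; V(2,-1) = 0.000000; V(2,+0) = 0.000000; V(2,+1) = 0.514901; V(2,+2) = 2.472672
Backward induction: V(k, j) = exp(-r*dt) * [p_u * V(k+1, j+1) + p_m * V(k+1, j) + p_d * V(k+1, j-1)]
  V(1,-1) = exp(-r*dt) * [p_u*0.000000 + p_m*0.000000 + p_d*0.000000] = 0.000000
  V(1,+0) = exp(-r*dt) * [p_u*0.514901 + p_m*0.000000 + p_d*0.000000] = 0.082585
  V(1,+1) = exp(-r*dt) * [p_u*2.472672 + p_m*0.514901 + p_d*0.000000] = 0.739832
  V(0,+0) = exp(-r*dt) * [p_u*0.739832 + p_m*0.082585 + p_d*0.000000] = 0.173714


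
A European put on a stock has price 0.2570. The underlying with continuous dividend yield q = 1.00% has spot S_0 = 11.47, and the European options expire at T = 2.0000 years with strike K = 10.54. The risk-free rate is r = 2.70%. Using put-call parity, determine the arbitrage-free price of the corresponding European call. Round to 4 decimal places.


Put-call parity: C - P = S_0 * exp(-qT) - K * exp(-rT).
S_0 * exp(-qT) = 11.4700 * 0.98019867 = 11.24287878
K * exp(-rT) = 10.5400 * 0.94743211 = 9.98593440
C = P + S*exp(-qT) - K*exp(-rT)
C = 0.2570 + 11.24287878 - 9.98593440 = 1.5139

Answer: Call price = 1.5139


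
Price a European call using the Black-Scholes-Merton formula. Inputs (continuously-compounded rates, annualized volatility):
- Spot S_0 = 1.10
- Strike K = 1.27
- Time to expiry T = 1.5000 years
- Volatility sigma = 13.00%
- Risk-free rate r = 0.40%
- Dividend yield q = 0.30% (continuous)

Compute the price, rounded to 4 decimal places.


d1 = (ln(S/K) + (r - q + 0.5*sigma^2) * T) / (sigma * sqrt(T)) = -0.81355544
d2 = d1 - sigma * sqrt(T) = -0.97277227
exp(-rT) = 0.99401796; exp(-qT) = 0.99551011
C = S_0 * exp(-qT) * N(d1) - K * exp(-rT) * N(d2)
N(d1) = 0.20794984; N(d2) = 0.16533325
C = 1.1000 * 0.99551011 * 0.20794984 - 1.2700 * 0.99401796 * 0.16533325 = 0.0190

Answer: Price = 0.0190


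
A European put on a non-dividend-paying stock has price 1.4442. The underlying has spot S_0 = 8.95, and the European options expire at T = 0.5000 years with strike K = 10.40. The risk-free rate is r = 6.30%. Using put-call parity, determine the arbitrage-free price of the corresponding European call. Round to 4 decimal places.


Put-call parity: C - P = S_0 * exp(-qT) - K * exp(-rT).
S_0 * exp(-qT) = 8.9500 * 1.00000000 = 8.95000000
K * exp(-rT) = 10.4000 * 0.96899096 = 10.07750595
C = P + S*exp(-qT) - K*exp(-rT)
C = 1.4442 + 8.95000000 - 10.07750595 = 0.3167

Answer: Call price = 0.3167


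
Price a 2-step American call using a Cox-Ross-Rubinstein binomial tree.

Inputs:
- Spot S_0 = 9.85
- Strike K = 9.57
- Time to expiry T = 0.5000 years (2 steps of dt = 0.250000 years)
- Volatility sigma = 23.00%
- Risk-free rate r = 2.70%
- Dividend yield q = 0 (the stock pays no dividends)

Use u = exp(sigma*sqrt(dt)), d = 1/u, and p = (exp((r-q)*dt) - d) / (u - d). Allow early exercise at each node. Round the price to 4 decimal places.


dt = T/N = 0.250000
u = exp(sigma*sqrt(dt)) = 1.121873; d = 1/u = 0.891366
p = (exp((r-q)*dt) - d) / (u - d) = 0.500664
Discount per step: exp(-r*dt) = 0.993273
Stock lattice S(k, i) with i counting down-moves:
  k=0: S(0,0) = 9.8500
  k=1: S(1,0) = 11.0505; S(1,1) = 8.7800
  k=2: S(2,0) = 12.3972; S(2,1) = 9.8500; S(2,2) = 7.8262
Terminal payoffs V(N, i) = max(S_T - K, 0):
  V(2,0) = 2.827210; V(2,1) = 0.280000; V(2,2) = 0.000000
Backward induction: V(k, i) = exp(-r*dt) * [p * V(k+1, i) + (1-p) * V(k+1, i+1)]; then take max(V_cont, immediate exercise) for American.
  V(1,0) = exp(-r*dt) * [p*2.827210 + (1-p)*0.280000] = 1.544833; exercise = 1.480453; V(1,0) = max -> 1.544833
  V(1,1) = exp(-r*dt) * [p*0.280000 + (1-p)*0.000000] = 0.139243; exercise = 0.000000; V(1,1) = max -> 0.139243
  V(0,0) = exp(-r*dt) * [p*1.544833 + (1-p)*0.139243] = 0.837300; exercise = 0.280000; V(0,0) = max -> 0.837300

Answer: Price = V(0,0) = 0.8373


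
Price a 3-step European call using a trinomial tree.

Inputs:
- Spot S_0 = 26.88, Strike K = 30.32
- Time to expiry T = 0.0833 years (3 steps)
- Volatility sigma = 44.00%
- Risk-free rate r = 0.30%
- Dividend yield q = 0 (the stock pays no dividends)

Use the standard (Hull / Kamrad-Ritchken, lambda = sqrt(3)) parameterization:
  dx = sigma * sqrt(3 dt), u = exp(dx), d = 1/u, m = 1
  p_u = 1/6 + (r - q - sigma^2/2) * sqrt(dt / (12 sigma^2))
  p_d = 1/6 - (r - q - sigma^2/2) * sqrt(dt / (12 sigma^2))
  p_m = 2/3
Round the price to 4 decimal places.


dt = T/N = 0.027767; dx = sigma*sqrt(3*dt) = 0.126992
u = exp(dx) = 1.135408; d = 1/u = 0.880741
p_u = 0.156412, p_m = 0.666667, p_d = 0.176921
Discount per step: exp(-r*dt) = 0.999917
Stock lattice S(k, j) with j the centered position index:
  k=0: S(0,+0) = 26.8800
  k=1: S(1,-1) = 23.6743; S(1,+0) = 26.8800; S(1,+1) = 30.5198
  k=2: S(2,-2) = 20.8509; S(2,-1) = 23.6743; S(2,+0) = 26.8800; S(2,+1) = 30.5198; S(2,+2) = 34.6524
  k=3: S(3,-3) = 18.3643; S(3,-2) = 20.8509; S(3,-1) = 23.6743; S(3,+0) = 26.8800; S(3,+1) = 30.5198; S(3,+2) = 34.6524; S(3,+3) = 39.3446
Terminal payoffs V(N, j) = max(S_T - K, 0):
  V(3,-3) = 0.000000; V(3,-2) = 0.000000; V(3,-1) = 0.000000; V(3,+0) = 0.000000; V(3,+1) = 0.199755; V(3,+2) = 4.332360; V(3,+3) = 9.024550
Backward induction: V(k, j) = exp(-r*dt) * [p_u * V(k+1, j+1) + p_m * V(k+1, j) + p_d * V(k+1, j-1)]
  V(2,-2) = exp(-r*dt) * [p_u*0.000000 + p_m*0.000000 + p_d*0.000000] = 0.000000
  V(2,-1) = exp(-r*dt) * [p_u*0.000000 + p_m*0.000000 + p_d*0.000000] = 0.000000
  V(2,+0) = exp(-r*dt) * [p_u*0.199755 + p_m*0.000000 + p_d*0.000000] = 0.031241
  V(2,+1) = exp(-r*dt) * [p_u*4.332360 + p_m*0.199755 + p_d*0.000000] = 0.810735
  V(2,+2) = exp(-r*dt) * [p_u*9.024550 + p_m*4.332360 + p_d*0.199755] = 4.334768
  V(1,-1) = exp(-r*dt) * [p_u*0.031241 + p_m*0.000000 + p_d*0.000000] = 0.004886
  V(1,+0) = exp(-r*dt) * [p_u*0.810735 + p_m*0.031241 + p_d*0.000000] = 0.147624
  V(1,+1) = exp(-r*dt) * [p_u*4.334768 + p_m*0.810735 + p_d*0.031241] = 1.223925
  V(0,+0) = exp(-r*dt) * [p_u*1.223925 + p_m*0.147624 + p_d*0.004886] = 0.290693

Answer: Price = V(0,0) = 0.2907


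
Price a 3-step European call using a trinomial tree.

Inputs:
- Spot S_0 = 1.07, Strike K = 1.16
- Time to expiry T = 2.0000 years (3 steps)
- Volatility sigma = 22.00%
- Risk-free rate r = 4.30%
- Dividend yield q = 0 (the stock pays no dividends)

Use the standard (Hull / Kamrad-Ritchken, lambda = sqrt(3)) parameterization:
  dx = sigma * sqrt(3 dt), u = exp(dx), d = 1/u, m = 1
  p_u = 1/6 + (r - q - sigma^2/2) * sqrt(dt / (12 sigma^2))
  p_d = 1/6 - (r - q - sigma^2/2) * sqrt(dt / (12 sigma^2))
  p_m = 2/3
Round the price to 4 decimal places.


Answer: Price = V(0,0) = 0.1356

Derivation:
dt = T/N = 0.666667; dx = sigma*sqrt(3*dt) = 0.311127
u = exp(dx) = 1.364963; d = 1/u = 0.732621
p_u = 0.186808, p_m = 0.666667, p_d = 0.146525
Discount per step: exp(-r*dt) = 0.971740
Stock lattice S(k, j) with j the centered position index:
  k=0: S(0,+0) = 1.0700
  k=1: S(1,-1) = 0.7839; S(1,+0) = 1.0700; S(1,+1) = 1.4605
  k=2: S(2,-2) = 0.5743; S(2,-1) = 0.7839; S(2,+0) = 1.0700; S(2,+1) = 1.4605; S(2,+2) = 1.9935
  k=3: S(3,-3) = 0.4207; S(3,-2) = 0.5743; S(3,-1) = 0.7839; S(3,+0) = 1.0700; S(3,+1) = 1.4605; S(3,+2) = 1.9935; S(3,+3) = 2.7211
Terminal payoffs V(N, j) = max(S_T - K, 0):
  V(3,-3) = 0.000000; V(3,-2) = 0.000000; V(3,-1) = 0.000000; V(3,+0) = 0.000000; V(3,+1) = 0.300510; V(3,+2) = 0.833541; V(3,+3) = 1.561109
Backward induction: V(k, j) = exp(-r*dt) * [p_u * V(k+1, j+1) + p_m * V(k+1, j) + p_d * V(k+1, j-1)]
  V(2,-2) = exp(-r*dt) * [p_u*0.000000 + p_m*0.000000 + p_d*0.000000] = 0.000000
  V(2,-1) = exp(-r*dt) * [p_u*0.000000 + p_m*0.000000 + p_d*0.000000] = 0.000000
  V(2,+0) = exp(-r*dt) * [p_u*0.300510 + p_m*0.000000 + p_d*0.000000] = 0.054551
  V(2,+1) = exp(-r*dt) * [p_u*0.833541 + p_m*0.300510 + p_d*0.000000] = 0.345991
  V(2,+2) = exp(-r*dt) * [p_u*1.561109 + p_m*0.833541 + p_d*0.300510] = 0.866165
  V(1,-1) = exp(-r*dt) * [p_u*0.054551 + p_m*0.000000 + p_d*0.000000] = 0.009903
  V(1,+0) = exp(-r*dt) * [p_u*0.345991 + p_m*0.054551 + p_d*0.000000] = 0.098147
  V(1,+1) = exp(-r*dt) * [p_u*0.866165 + p_m*0.345991 + p_d*0.054551] = 0.389144
  V(0,+0) = exp(-r*dt) * [p_u*0.389144 + p_m*0.098147 + p_d*0.009903] = 0.135633


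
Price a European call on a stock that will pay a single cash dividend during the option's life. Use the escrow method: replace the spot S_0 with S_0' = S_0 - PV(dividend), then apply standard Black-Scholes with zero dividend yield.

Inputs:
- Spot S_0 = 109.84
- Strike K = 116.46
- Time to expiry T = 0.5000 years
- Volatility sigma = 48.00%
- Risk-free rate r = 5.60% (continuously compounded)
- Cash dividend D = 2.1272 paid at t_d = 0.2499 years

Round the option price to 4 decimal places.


Answer: Price = 12.2974

Derivation:
PV(D) = D * exp(-r * t_d) = 2.1272 * 0.98610307 = 2.09763844
S_0' = S_0 - PV(D) = 109.8400 - 2.09763844 = 107.74236156
d1 = (ln(S_0'/K) + (r + sigma^2/2)*T) / (sigma*sqrt(T)) = 0.02296615
d2 = d1 - sigma*sqrt(T) = -0.31644511
exp(-rT) = 0.97238837
N(d1) = 0.50916136; N(d2) = 0.37583234
C = S_0' * N(d1) - K * exp(-rT) * N(d2) = 107.74236156 * 0.50916136 - 116.4600 * 0.97238837 * 0.37583234 = 12.2974


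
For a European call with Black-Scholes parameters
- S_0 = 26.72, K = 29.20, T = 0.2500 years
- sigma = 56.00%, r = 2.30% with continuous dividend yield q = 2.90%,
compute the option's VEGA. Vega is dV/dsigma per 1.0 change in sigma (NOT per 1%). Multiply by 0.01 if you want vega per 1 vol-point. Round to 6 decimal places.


d1 = -0.1823441450; d2 = -0.4623441450
phi(d1) = 0.3923648129; exp(-qT) = 0.9927762179; exp(-rT) = 0.9942664996
Vega = S * exp(-qT) * phi(d1) * sqrt(T) = 26.7200 * 0.9927762179 * 0.3923648129 * 0.5000000000 = 5.204127

Answer: Vega = 5.204127


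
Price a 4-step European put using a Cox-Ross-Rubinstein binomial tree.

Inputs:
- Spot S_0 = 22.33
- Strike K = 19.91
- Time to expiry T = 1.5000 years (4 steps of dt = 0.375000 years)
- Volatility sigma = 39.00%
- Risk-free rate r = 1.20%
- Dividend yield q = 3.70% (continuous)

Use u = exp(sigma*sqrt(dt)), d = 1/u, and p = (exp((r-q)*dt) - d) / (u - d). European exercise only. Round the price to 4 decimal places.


Answer: Price = V(0,0) = 3.1919

Derivation:
dt = T/N = 0.375000
u = exp(sigma*sqrt(dt)) = 1.269757; d = 1/u = 0.787552
p = (exp((r-q)*dt) - d) / (u - d) = 0.421225
Discount per step: exp(-r*dt) = 0.995510
Stock lattice S(k, i) with i counting down-moves:
  k=0: S(0,0) = 22.3300
  k=1: S(1,0) = 28.3537; S(1,1) = 17.5860
  k=2: S(2,0) = 36.0023; S(2,1) = 22.3300; S(2,2) = 13.8499
  k=3: S(3,0) = 45.7141; S(3,1) = 28.3537; S(3,2) = 17.5860; S(3,3) = 10.9076
  k=4: S(4,0) = 58.0458; S(4,1) = 36.0023; S(4,2) = 22.3300; S(4,3) = 13.8499; S(4,4) = 8.5903
Terminal payoffs V(N, i) = max(K - S_T, 0):
  V(4,0) = 0.000000; V(4,1) = 0.000000; V(4,2) = 0.000000; V(4,3) = 6.060065; V(4,4) = 11.319731
Backward induction: V(k, i) = exp(-r*dt) * [p * V(k+1, i) + (1-p) * V(k+1, i+1)].
  V(3,0) = exp(-r*dt) * [p*0.000000 + (1-p)*0.000000] = 0.000000
  V(3,1) = exp(-r*dt) * [p*0.000000 + (1-p)*0.000000] = 0.000000
  V(3,2) = exp(-r*dt) * [p*0.000000 + (1-p)*6.060065] = 3.491668
  V(3,3) = exp(-r*dt) * [p*6.060065 + (1-p)*11.319731] = 9.063352
  V(2,0) = exp(-r*dt) * [p*0.000000 + (1-p)*0.000000] = 0.000000
  V(2,1) = exp(-r*dt) * [p*0.000000 + (1-p)*3.491668] = 2.011817
  V(2,2) = exp(-r*dt) * [p*3.491668 + (1-p)*9.063352] = 6.686265
  V(1,0) = exp(-r*dt) * [p*0.000000 + (1-p)*2.011817] = 1.159162
  V(1,1) = exp(-r*dt) * [p*2.011817 + (1-p)*6.686265] = 4.696092
  V(0,0) = exp(-r*dt) * [p*1.159162 + (1-p)*4.696092] = 3.191854


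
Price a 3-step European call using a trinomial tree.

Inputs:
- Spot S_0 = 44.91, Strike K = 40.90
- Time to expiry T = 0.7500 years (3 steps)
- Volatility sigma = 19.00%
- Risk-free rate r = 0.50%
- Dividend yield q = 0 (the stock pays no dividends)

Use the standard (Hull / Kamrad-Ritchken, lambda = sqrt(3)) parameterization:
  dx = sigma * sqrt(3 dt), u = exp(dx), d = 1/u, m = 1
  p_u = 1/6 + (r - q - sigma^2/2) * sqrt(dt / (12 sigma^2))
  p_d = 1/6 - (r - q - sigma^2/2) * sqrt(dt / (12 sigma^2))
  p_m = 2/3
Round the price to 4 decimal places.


dt = T/N = 0.250000; dx = sigma*sqrt(3*dt) = 0.164545
u = exp(dx) = 1.178856; d = 1/u = 0.848280
p_u = 0.156753, p_m = 0.666667, p_d = 0.176580
Discount per step: exp(-r*dt) = 0.998751
Stock lattice S(k, j) with j the centered position index:
  k=0: S(0,+0) = 44.9100
  k=1: S(1,-1) = 38.0962; S(1,+0) = 44.9100; S(1,+1) = 52.9424
  k=2: S(2,-2) = 32.3163; S(2,-1) = 38.0962; S(2,+0) = 44.9100; S(2,+1) = 52.9424; S(2,+2) = 62.4115
  k=3: S(3,-3) = 27.4132; S(3,-2) = 32.3163; S(3,-1) = 38.0962; S(3,+0) = 44.9100; S(3,+1) = 52.9424; S(3,+2) = 62.4115; S(3,+3) = 73.5742
Terminal payoffs V(N, j) = max(S_T - K, 0):
  V(3,-3) = 0.000000; V(3,-2) = 0.000000; V(3,-1) = 0.000000; V(3,+0) = 4.010000; V(3,+1) = 12.042441; V(3,+2) = 21.511537; V(3,+3) = 32.674240
Backward induction: V(k, j) = exp(-r*dt) * [p_u * V(k+1, j+1) + p_m * V(k+1, j) + p_d * V(k+1, j-1)]
  V(2,-2) = exp(-r*dt) * [p_u*0.000000 + p_m*0.000000 + p_d*0.000000] = 0.000000
  V(2,-1) = exp(-r*dt) * [p_u*4.010000 + p_m*0.000000 + p_d*0.000000] = 0.627794
  V(2,+0) = exp(-r*dt) * [p_u*12.042441 + p_m*4.010000 + p_d*0.000000] = 4.555324
  V(2,+1) = exp(-r*dt) * [p_u*21.511537 + p_m*12.042441 + p_d*4.010000] = 12.093253
  V(2,+2) = exp(-r*dt) * [p_u*32.674240 + p_m*21.511537 + p_d*12.042441] = 21.562297
  V(1,-1) = exp(-r*dt) * [p_u*4.555324 + p_m*0.627794 + p_d*0.000000] = 1.131175
  V(1,+0) = exp(-r*dt) * [p_u*12.093253 + p_m*4.555324 + p_d*0.627794] = 5.037091
  V(1,+1) = exp(-r*dt) * [p_u*21.562297 + p_m*12.093253 + p_d*4.555324] = 12.231204
  V(0,+0) = exp(-r*dt) * [p_u*12.231204 + p_m*5.037091 + p_d*1.131175] = 5.468242

Answer: Price = V(0,0) = 5.4682


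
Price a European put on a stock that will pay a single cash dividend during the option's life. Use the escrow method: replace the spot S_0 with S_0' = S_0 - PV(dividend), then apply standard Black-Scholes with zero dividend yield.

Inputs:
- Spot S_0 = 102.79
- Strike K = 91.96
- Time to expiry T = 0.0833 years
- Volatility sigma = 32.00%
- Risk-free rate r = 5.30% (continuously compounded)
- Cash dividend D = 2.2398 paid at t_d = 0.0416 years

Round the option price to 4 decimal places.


Answer: Price = 0.7166

Derivation:
PV(D) = D * exp(-r * t_d) = 2.2398 * 0.99779763 = 2.23486713
S_0' = S_0 - PV(D) = 102.7900 - 2.23486713 = 100.55513287
d1 = (ln(S_0'/K) + (r + sigma^2/2)*T) / (sigma*sqrt(T)) = 1.06144334
d2 = d1 - sigma*sqrt(T) = 0.96908577
exp(-rT) = 0.99559483
N(-d1) = 0.14424424; N(-d2) = 0.16625120
P = K * exp(-rT) * N(-d2) - S_0' * N(-d1) = 91.9600 * 0.99559483 * 0.16625120 - 100.55513287 * 0.14424424 = 0.7166


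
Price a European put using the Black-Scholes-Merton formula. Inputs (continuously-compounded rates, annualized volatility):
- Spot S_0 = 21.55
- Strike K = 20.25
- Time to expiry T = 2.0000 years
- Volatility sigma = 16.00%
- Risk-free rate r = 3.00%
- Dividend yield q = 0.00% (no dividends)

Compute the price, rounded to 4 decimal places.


d1 = (ln(S/K) + (r - q + 0.5*sigma^2) * T) / (sigma * sqrt(T)) = 0.65328280
d2 = d1 - sigma * sqrt(T) = 0.42700863
exp(-rT) = 0.94176453; exp(-qT) = 1.00000000
P = K * exp(-rT) * N(-d2) - S_0 * exp(-qT) * N(-d1)
N(-d1) = 0.25678699; N(-d2) = 0.33468652
P = 20.2500 * 0.94176453 * 0.33468652 - 21.5500 * 1.00000000 * 0.25678699 = 0.8490

Answer: Price = 0.8490


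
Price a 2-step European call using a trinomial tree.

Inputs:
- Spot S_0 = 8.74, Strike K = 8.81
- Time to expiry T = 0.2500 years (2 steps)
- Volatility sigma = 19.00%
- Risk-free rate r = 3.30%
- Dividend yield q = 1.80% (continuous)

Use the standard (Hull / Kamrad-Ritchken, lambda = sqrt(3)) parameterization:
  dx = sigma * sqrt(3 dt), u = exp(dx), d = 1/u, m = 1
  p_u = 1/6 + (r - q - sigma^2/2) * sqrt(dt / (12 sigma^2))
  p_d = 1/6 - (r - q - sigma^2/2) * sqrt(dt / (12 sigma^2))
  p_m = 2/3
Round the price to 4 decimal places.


dt = T/N = 0.125000; dx = sigma*sqrt(3*dt) = 0.116351
u = exp(dx) = 1.123390; d = 1/u = 0.890163
p_u = 0.165028, p_m = 0.666667, p_d = 0.168305
Discount per step: exp(-r*dt) = 0.995883
Stock lattice S(k, j) with j the centered position index:
  k=0: S(0,+0) = 8.7400
  k=1: S(1,-1) = 7.7800; S(1,+0) = 8.7400; S(1,+1) = 9.8184
  k=2: S(2,-2) = 6.9255; S(2,-1) = 7.7800; S(2,+0) = 8.7400; S(2,+1) = 9.8184; S(2,+2) = 11.0299
Terminal payoffs V(N, j) = max(S_T - K, 0):
  V(2,-2) = 0.000000; V(2,-1) = 0.000000; V(2,+0) = 0.000000; V(2,+1) = 1.008427; V(2,+2) = 2.219921
Backward induction: V(k, j) = exp(-r*dt) * [p_u * V(k+1, j+1) + p_m * V(k+1, j) + p_d * V(k+1, j-1)]
  V(1,-1) = exp(-r*dt) * [p_u*0.000000 + p_m*0.000000 + p_d*0.000000] = 0.000000
  V(1,+0) = exp(-r*dt) * [p_u*1.008427 + p_m*0.000000 + p_d*0.000000] = 0.165734
  V(1,+1) = exp(-r*dt) * [p_u*2.219921 + p_m*1.008427 + p_d*0.000000] = 1.034359
  V(0,+0) = exp(-r*dt) * [p_u*1.034359 + p_m*0.165734 + p_d*0.000000] = 0.280030

Answer: Price = V(0,0) = 0.2800


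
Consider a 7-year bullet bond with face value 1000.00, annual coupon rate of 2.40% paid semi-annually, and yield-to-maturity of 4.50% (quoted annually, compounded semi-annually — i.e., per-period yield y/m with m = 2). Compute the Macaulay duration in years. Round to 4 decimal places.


Answer: Macaulay duration = 6.4404 years

Derivation:
Coupon per period c = face * coupon_rate / m = 12.000000
Periods per year m = 2; per-period yield y/m = 0.022500
Number of cashflows N = 14
Cashflows (t years, CF_t, discount factor 1/(1+y/m)^(m*t), PV):
  t = 0.5000: CF_t = 12.000000, DF = 0.977995, PV = 11.735941
  t = 1.0000: CF_t = 12.000000, DF = 0.956474, PV = 11.477693
  t = 1.5000: CF_t = 12.000000, DF = 0.935427, PV = 11.225128
  t = 2.0000: CF_t = 12.000000, DF = 0.914843, PV = 10.978120
  t = 2.5000: CF_t = 12.000000, DF = 0.894712, PV = 10.736548
  t = 3.0000: CF_t = 12.000000, DF = 0.875024, PV = 10.500291
  t = 3.5000: CF_t = 12.000000, DF = 0.855769, PV = 10.269234
  t = 4.0000: CF_t = 12.000000, DF = 0.836938, PV = 10.043260
  t = 4.5000: CF_t = 12.000000, DF = 0.818522, PV = 9.822259
  t = 5.0000: CF_t = 12.000000, DF = 0.800510, PV = 9.606122
  t = 5.5000: CF_t = 12.000000, DF = 0.782895, PV = 9.394740
  t = 6.0000: CF_t = 12.000000, DF = 0.765667, PV = 9.188010
  t = 6.5000: CF_t = 12.000000, DF = 0.748819, PV = 8.985829
  t = 7.0000: CF_t = 1012.000000, DF = 0.732341, PV = 741.129464
Price P = sum_t PV_t = 875.092638
Macaulay numerator sum_t t * PV_t:
  t * PV_t at t = 0.5000: 5.867971
  t * PV_t at t = 1.0000: 11.477693
  t * PV_t at t = 1.5000: 16.837692
  t * PV_t at t = 2.0000: 21.956240
  t * PV_t at t = 2.5000: 26.841370
  t * PV_t at t = 3.0000: 31.500874
  t * PV_t at t = 3.5000: 35.942317
  t * PV_t at t = 4.0000: 40.173041
  t * PV_t at t = 4.5000: 44.200167
  t * PV_t at t = 5.0000: 48.030608
  t * PV_t at t = 5.5000: 51.671070
  t * PV_t at t = 6.0000: 55.128058
  t * PV_t at t = 6.5000: 58.407886
  t * PV_t at t = 7.0000: 5187.906245
Macaulay duration D = (sum_t t * PV_t) / P = 5635.941231 / 875.092638 = 6.440394


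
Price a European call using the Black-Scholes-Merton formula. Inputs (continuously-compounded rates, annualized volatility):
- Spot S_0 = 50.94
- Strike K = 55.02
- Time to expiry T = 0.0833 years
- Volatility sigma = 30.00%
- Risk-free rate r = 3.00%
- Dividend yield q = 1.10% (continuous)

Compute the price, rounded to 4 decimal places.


d1 = (ln(S/K) + (r - q + 0.5*sigma^2) * T) / (sigma * sqrt(T)) = -0.82828325
d2 = d1 - sigma * sqrt(T) = -0.91486847
exp(-rT) = 0.99750412; exp(-qT) = 0.99908412
C = S_0 * exp(-qT) * N(d1) - K * exp(-rT) * N(d2)
N(d1) = 0.20375505; N(d2) = 0.18013034
C = 50.9400 * 0.99908412 * 0.20375505 - 55.0200 * 0.99750412 * 0.18013034 = 0.4837

Answer: Price = 0.4837
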